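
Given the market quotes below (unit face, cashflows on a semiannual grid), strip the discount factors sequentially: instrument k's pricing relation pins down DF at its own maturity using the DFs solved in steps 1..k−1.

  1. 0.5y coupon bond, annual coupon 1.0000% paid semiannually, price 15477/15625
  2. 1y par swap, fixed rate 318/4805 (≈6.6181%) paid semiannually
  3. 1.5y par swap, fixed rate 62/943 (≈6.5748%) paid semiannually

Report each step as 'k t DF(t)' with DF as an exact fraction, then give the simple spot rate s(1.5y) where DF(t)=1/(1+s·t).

step 1 [0.5y] bond c/2=1/200: DF=(15477/15625 − 1/200·(0))/(1+1/200) = 616/625 ≈ 0.985600
step 2 [1y] swap r/2=159/4805: DF=(1 − 159/4805·(0.985600))/(1+159/4805) = 2341/2500 ≈ 0.936400
step 3 [1.5y] swap r/2=31/943: DF=(1 − 31/943·(0.985600+0.936400))/(1+31/943) = 907/1000 ≈ 0.907000

1 1/2 616/625
2 1 2341/2500
3 3/2 907/1000
s(1.5y) = (1/(907/1000) − 1)/(3/2) = 62/907 ≈ 6.8357%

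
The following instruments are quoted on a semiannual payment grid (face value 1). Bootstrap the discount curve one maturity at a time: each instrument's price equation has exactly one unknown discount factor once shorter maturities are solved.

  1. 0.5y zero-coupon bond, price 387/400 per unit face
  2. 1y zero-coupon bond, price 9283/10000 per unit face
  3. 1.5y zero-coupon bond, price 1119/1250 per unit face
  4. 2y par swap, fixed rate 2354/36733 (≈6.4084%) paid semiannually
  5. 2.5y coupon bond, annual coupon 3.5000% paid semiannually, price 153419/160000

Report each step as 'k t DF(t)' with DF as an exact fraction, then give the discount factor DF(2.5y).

1 1/2 387/400
2 1 9283/10000
3 3/2 1119/1250
4 2 8823/10000
5 5/2 1099/1250
DF(2.5y) = 1099/1250 ≈ 0.879200

step 1 [0.5y] zero: DF = P = 387/400 ≈ 0.967500
step 2 [1y] zero: DF = P = 9283/10000 ≈ 0.928300
step 3 [1.5y] zero: DF = P = 1119/1250 ≈ 0.895200
step 4 [2y] swap r/2=1177/36733: DF=(1 − 1177/36733·(0.967500+0.928300+0.895200))/(1+1177/36733) = 8823/10000 ≈ 0.882300
step 5 [2.5y] bond c/2=7/400: DF=(153419/160000 − 7/400·(0.967500+0.928300+0.895200+0.882300))/(1+7/400) = 1099/1250 ≈ 0.879200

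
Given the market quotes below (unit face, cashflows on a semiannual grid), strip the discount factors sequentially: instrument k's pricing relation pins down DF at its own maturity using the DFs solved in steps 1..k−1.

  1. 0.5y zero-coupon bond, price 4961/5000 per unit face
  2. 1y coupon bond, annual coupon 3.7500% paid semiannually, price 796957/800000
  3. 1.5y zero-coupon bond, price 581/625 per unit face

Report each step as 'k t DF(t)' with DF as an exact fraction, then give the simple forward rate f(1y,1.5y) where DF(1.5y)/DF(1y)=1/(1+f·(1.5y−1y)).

1 1/2 4961/5000
2 1 2399/2500
3 3/2 581/625
f(1y,1.5y) = ((2399/2500)/(581/625) − 1)/(1/2) = 75/1162 ≈ 6.4544%

step 1 [0.5y] zero: DF = P = 4961/5000 ≈ 0.992200
step 2 [1y] bond c/2=3/160: DF=(796957/800000 − 3/160·(0.992200))/(1+3/160) = 2399/2500 ≈ 0.959600
step 3 [1.5y] zero: DF = P = 581/625 ≈ 0.929600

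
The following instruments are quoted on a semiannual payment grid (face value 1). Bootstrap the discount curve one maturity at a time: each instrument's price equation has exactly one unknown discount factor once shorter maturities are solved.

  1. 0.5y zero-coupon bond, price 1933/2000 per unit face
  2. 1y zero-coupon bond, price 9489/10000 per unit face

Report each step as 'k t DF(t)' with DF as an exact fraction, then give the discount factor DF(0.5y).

step 1 [0.5y] zero: DF = P = 1933/2000 ≈ 0.966500
step 2 [1y] zero: DF = P = 9489/10000 ≈ 0.948900

1 1/2 1933/2000
2 1 9489/10000
DF(0.5y) = 1933/2000 ≈ 0.966500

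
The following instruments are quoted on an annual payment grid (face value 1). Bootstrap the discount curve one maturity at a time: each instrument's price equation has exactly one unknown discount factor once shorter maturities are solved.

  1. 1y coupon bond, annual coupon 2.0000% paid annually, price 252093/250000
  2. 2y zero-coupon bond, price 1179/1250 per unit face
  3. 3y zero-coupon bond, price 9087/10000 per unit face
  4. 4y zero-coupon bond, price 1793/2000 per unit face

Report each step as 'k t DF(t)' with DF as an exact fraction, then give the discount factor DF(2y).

1 1 4943/5000
2 2 1179/1250
3 3 9087/10000
4 4 1793/2000
DF(2y) = 1179/1250 ≈ 0.943200

step 1 [1y] bond c/1=1/50: DF=(252093/250000 − 1/50·(0))/(1+1/50) = 4943/5000 ≈ 0.988600
step 2 [2y] zero: DF = P = 1179/1250 ≈ 0.943200
step 3 [3y] zero: DF = P = 9087/10000 ≈ 0.908700
step 4 [4y] zero: DF = P = 1793/2000 ≈ 0.896500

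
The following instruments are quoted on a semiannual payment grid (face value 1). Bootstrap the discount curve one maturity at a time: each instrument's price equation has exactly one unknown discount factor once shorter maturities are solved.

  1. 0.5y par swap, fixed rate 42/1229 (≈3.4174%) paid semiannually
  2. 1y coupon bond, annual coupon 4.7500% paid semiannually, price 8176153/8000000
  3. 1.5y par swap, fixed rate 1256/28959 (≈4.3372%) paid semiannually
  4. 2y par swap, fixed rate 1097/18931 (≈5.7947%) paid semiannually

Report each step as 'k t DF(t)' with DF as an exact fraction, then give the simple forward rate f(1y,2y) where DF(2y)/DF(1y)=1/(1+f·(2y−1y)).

1 1/2 1229/1250
2 1 1951/2000
3 3/2 2343/2500
4 2 8903/10000
f(1y,2y) = ((1951/2000)/(8903/10000) − 1)/(1) = 852/8903 ≈ 9.5698%

step 1 [0.5y] swap r/2=21/1229: DF=(1 − 21/1229·(0))/(1+21/1229) = 1229/1250 ≈ 0.983200
step 2 [1y] bond c/2=19/800: DF=(8176153/8000000 − 19/800·(0.983200))/(1+19/800) = 1951/2000 ≈ 0.975500
step 3 [1.5y] swap r/2=628/28959: DF=(1 − 628/28959·(0.983200+0.975500))/(1+628/28959) = 2343/2500 ≈ 0.937200
step 4 [2y] swap r/2=1097/37862: DF=(1 − 1097/37862·(0.983200+0.975500+0.937200))/(1+1097/37862) = 8903/10000 ≈ 0.890300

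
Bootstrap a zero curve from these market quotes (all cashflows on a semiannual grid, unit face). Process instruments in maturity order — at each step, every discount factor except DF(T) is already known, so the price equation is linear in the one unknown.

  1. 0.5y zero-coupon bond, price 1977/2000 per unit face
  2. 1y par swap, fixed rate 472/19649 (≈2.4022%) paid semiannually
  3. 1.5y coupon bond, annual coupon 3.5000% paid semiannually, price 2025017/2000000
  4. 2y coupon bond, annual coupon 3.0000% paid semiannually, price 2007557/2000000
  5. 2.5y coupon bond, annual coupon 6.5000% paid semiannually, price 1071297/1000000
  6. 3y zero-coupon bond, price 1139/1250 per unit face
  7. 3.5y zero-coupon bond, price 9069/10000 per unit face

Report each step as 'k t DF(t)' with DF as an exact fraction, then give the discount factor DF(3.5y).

step 1 [0.5y] zero: DF = P = 1977/2000 ≈ 0.988500
step 2 [1y] swap r/2=236/19649: DF=(1 − 236/19649·(0.988500))/(1+236/19649) = 2441/2500 ≈ 0.976400
step 3 [1.5y] bond c/2=7/400: DF=(2025017/2000000 − 7/400·(0.988500+0.976400))/(1+7/400) = 9613/10000 ≈ 0.961300
step 4 [2y] bond c/2=3/200: DF=(2007557/2000000 − 3/200·(0.988500+0.976400+0.961300))/(1+3/200) = 9457/10000 ≈ 0.945700
step 5 [2.5y] bond c/2=13/400: DF=(1071297/1000000 − 13/400·(0.988500+0.976400+0.961300+0.945700))/(1+13/400) = 9157/10000 ≈ 0.915700
step 6 [3y] zero: DF = P = 1139/1250 ≈ 0.911200
step 7 [3.5y] zero: DF = P = 9069/10000 ≈ 0.906900

1 1/2 1977/2000
2 1 2441/2500
3 3/2 9613/10000
4 2 9457/10000
5 5/2 9157/10000
6 3 1139/1250
7 7/2 9069/10000
DF(3.5y) = 9069/10000 ≈ 0.906900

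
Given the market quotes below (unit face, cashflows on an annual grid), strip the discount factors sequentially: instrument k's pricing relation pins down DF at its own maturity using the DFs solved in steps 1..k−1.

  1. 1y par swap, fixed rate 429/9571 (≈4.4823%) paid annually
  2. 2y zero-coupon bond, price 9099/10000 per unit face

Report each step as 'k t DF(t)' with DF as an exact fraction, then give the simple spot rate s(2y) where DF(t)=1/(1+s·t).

step 1 [1y] swap r/1=429/9571: DF=(1 − 429/9571·(0))/(1+429/9571) = 9571/10000 ≈ 0.957100
step 2 [2y] zero: DF = P = 9099/10000 ≈ 0.909900

1 1 9571/10000
2 2 9099/10000
s(2y) = (1/(9099/10000) − 1)/(2) = 901/18198 ≈ 4.9511%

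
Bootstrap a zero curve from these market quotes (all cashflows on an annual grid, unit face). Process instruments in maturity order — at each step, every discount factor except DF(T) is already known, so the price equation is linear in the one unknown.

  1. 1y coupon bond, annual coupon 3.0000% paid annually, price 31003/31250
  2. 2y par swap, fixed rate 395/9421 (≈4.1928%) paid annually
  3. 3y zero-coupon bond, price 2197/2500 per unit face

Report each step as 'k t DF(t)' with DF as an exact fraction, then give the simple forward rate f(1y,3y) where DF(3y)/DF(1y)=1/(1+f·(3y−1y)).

1 1 602/625
2 2 921/1000
3 3 2197/2500
f(1y,3y) = ((602/625)/(2197/2500) − 1)/(2) = 211/4394 ≈ 4.8020%

step 1 [1y] bond c/1=3/100: DF=(31003/31250 − 3/100·(0))/(1+3/100) = 602/625 ≈ 0.963200
step 2 [2y] swap r/1=395/9421: DF=(1 − 395/9421·(0.963200))/(1+395/9421) = 921/1000 ≈ 0.921000
step 3 [3y] zero: DF = P = 2197/2500 ≈ 0.878800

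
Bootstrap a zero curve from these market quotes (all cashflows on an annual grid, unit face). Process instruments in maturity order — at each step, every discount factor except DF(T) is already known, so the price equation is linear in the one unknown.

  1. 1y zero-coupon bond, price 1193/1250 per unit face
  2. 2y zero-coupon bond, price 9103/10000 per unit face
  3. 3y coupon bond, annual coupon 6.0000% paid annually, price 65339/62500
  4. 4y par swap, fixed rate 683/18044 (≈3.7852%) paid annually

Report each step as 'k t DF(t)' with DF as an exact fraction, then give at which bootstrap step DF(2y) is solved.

step 1 [1y] zero: DF = P = 1193/1250 ≈ 0.954400
step 2 [2y] zero: DF = P = 9103/10000 ≈ 0.910300
step 3 [3y] bond c/1=3/50: DF=(65339/62500 − 3/50·(0.954400+0.910300))/(1+3/50) = 8807/10000 ≈ 0.880700
step 4 [4y] swap r/1=683/18044: DF=(1 − 683/18044·(0.954400+0.910300+0.880700))/(1+683/18044) = 4317/5000 ≈ 0.863400

1 1 1193/1250
2 2 9103/10000
3 3 8807/10000
4 4 4317/5000
DF(2y) is solved at step 2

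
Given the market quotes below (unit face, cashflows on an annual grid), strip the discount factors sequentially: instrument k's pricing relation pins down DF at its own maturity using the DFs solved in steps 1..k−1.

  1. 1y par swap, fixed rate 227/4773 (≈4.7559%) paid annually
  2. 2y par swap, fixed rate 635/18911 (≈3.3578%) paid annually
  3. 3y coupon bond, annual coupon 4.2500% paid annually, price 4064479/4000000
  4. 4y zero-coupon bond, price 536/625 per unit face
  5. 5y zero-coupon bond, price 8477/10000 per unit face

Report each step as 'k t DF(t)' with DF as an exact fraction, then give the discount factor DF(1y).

step 1 [1y] swap r/1=227/4773: DF=(1 − 227/4773·(0))/(1+227/4773) = 4773/5000 ≈ 0.954600
step 2 [2y] swap r/1=635/18911: DF=(1 − 635/18911·(0.954600))/(1+635/18911) = 1873/2000 ≈ 0.936500
step 3 [3y] bond c/1=17/400: DF=(4064479/4000000 − 17/400·(0.954600+0.936500))/(1+17/400) = 561/625 ≈ 0.897600
step 4 [4y] zero: DF = P = 536/625 ≈ 0.857600
step 5 [5y] zero: DF = P = 8477/10000 ≈ 0.847700

1 1 4773/5000
2 2 1873/2000
3 3 561/625
4 4 536/625
5 5 8477/10000
DF(1y) = 4773/5000 ≈ 0.954600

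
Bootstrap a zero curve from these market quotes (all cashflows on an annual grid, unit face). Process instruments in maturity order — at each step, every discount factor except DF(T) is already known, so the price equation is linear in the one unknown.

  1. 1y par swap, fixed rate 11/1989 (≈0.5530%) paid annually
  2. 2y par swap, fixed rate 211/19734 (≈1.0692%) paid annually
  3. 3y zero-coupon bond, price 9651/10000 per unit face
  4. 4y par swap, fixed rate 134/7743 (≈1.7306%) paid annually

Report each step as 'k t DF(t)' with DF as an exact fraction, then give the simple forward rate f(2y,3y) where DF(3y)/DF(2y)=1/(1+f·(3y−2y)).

1 1 1989/2000
2 2 9789/10000
3 3 9651/10000
4 4 933/1000
f(2y,3y) = ((9789/10000)/(9651/10000) − 1)/(1) = 46/3217 ≈ 1.4299%

step 1 [1y] swap r/1=11/1989: DF=(1 − 11/1989·(0))/(1+11/1989) = 1989/2000 ≈ 0.994500
step 2 [2y] swap r/1=211/19734: DF=(1 − 211/19734·(0.994500))/(1+211/19734) = 9789/10000 ≈ 0.978900
step 3 [3y] zero: DF = P = 9651/10000 ≈ 0.965100
step 4 [4y] swap r/1=134/7743: DF=(1 − 134/7743·(0.994500+0.978900+0.965100))/(1+134/7743) = 933/1000 ≈ 0.933000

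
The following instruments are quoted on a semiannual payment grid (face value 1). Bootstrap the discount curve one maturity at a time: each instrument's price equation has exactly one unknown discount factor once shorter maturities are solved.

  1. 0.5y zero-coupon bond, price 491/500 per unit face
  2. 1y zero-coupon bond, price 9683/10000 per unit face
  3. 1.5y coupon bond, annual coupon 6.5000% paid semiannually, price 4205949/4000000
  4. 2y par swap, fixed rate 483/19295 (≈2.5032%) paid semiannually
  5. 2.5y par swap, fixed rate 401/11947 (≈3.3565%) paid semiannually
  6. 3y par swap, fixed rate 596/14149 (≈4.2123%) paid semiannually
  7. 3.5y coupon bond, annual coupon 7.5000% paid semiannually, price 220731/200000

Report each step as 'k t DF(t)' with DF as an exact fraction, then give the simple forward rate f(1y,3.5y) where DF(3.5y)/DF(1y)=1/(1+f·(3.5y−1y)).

step 1 [0.5y] zero: DF = P = 491/500 ≈ 0.982000
step 2 [1y] zero: DF = P = 9683/10000 ≈ 0.968300
step 3 [1.5y] bond c/2=13/400: DF=(4205949/4000000 − 13/400·(0.982000+0.968300))/(1+13/400) = 957/1000 ≈ 0.957000
step 4 [2y] swap r/2=483/38590: DF=(1 − 483/38590·(0.982000+0.968300+0.957000))/(1+483/38590) = 9517/10000 ≈ 0.951700
step 5 [2.5y] swap r/2=401/23894: DF=(1 − 401/23894·(0.982000+0.968300+0.957000+0.951700))/(1+401/23894) = 4599/5000 ≈ 0.919800
step 6 [3y] swap r/2=298/14149: DF=(1 − 298/14149·(0.982000+0.968300+0.957000+0.951700+0.919800))/(1+298/14149) = 1101/1250 ≈ 0.880800
step 7 [3.5y] bond c/2=3/80: DF=(220731/200000 − 3/80·(0.982000+0.968300+0.957000+0.951700+0.919800+0.880800))/(1+3/80) = 537/625 ≈ 0.859200

1 1/2 491/500
2 1 9683/10000
3 3/2 957/1000
4 2 9517/10000
5 5/2 4599/5000
6 3 1101/1250
7 7/2 537/625
f(1y,3.5y) = ((9683/10000)/(537/625) − 1)/(5/2) = 1091/21480 ≈ 5.0791%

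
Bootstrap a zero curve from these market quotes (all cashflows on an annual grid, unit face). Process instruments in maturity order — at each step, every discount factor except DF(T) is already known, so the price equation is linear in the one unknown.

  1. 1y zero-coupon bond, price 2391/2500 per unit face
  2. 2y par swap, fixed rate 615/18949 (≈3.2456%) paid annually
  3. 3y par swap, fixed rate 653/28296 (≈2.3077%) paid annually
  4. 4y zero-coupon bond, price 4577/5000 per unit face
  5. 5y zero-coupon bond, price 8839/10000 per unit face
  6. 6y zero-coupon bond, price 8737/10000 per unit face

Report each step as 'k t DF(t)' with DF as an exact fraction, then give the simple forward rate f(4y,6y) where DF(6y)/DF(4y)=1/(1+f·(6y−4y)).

step 1 [1y] zero: DF = P = 2391/2500 ≈ 0.956400
step 2 [2y] swap r/1=615/18949: DF=(1 − 615/18949·(0.956400))/(1+615/18949) = 1877/2000 ≈ 0.938500
step 3 [3y] swap r/1=653/28296: DF=(1 − 653/28296·(0.956400+0.938500))/(1+653/28296) = 9347/10000 ≈ 0.934700
step 4 [4y] zero: DF = P = 4577/5000 ≈ 0.915400
step 5 [5y] zero: DF = P = 8839/10000 ≈ 0.883900
step 6 [6y] zero: DF = P = 8737/10000 ≈ 0.873700

1 1 2391/2500
2 2 1877/2000
3 3 9347/10000
4 4 4577/5000
5 5 8839/10000
6 6 8737/10000
f(4y,6y) = ((4577/5000)/(8737/10000) − 1)/(2) = 417/17474 ≈ 2.3864%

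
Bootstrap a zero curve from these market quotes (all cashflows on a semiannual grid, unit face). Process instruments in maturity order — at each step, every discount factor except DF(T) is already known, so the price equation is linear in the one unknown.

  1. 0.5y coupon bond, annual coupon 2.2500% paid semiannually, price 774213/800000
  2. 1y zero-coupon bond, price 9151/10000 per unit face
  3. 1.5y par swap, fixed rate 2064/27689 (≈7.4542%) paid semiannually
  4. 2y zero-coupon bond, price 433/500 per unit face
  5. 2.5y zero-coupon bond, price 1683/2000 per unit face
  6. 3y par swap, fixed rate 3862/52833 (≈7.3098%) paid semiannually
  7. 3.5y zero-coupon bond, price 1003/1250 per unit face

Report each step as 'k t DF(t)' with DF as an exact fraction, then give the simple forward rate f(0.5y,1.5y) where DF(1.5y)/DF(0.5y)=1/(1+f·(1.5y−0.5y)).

step 1 [0.5y] bond c/2=9/800: DF=(774213/800000 − 9/800·(0))/(1+9/800) = 957/1000 ≈ 0.957000
step 2 [1y] zero: DF = P = 9151/10000 ≈ 0.915100
step 3 [1.5y] swap r/2=1032/27689: DF=(1 − 1032/27689·(0.957000+0.915100))/(1+1032/27689) = 1121/1250 ≈ 0.896800
step 4 [2y] zero: DF = P = 433/500 ≈ 0.866000
step 5 [2.5y] zero: DF = P = 1683/2000 ≈ 0.841500
step 6 [3y] swap r/2=1931/52833: DF=(1 − 1931/52833·(0.957000+0.915100+0.896800+0.866000+0.841500))/(1+1931/52833) = 8069/10000 ≈ 0.806900
step 7 [3.5y] zero: DF = P = 1003/1250 ≈ 0.802400

1 1/2 957/1000
2 1 9151/10000
3 3/2 1121/1250
4 2 433/500
5 5/2 1683/2000
6 3 8069/10000
7 7/2 1003/1250
f(0.5y,1.5y) = ((957/1000)/(1121/1250) − 1)/(1) = 301/4484 ≈ 6.7128%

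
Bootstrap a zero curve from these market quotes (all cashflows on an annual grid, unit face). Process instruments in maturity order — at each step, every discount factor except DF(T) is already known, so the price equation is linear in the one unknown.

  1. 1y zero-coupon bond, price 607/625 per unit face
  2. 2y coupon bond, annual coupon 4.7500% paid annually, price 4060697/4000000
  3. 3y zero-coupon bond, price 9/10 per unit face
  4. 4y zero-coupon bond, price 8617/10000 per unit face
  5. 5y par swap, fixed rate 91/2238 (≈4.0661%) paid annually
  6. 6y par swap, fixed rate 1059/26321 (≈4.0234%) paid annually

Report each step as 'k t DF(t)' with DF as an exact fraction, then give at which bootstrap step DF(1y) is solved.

1 1 607/625
2 2 9251/10000
3 3 9/10
4 4 8617/10000
5 5 409/500
6 6 3941/5000
DF(1y) is solved at step 1

step 1 [1y] zero: DF = P = 607/625 ≈ 0.971200
step 2 [2y] bond c/1=19/400: DF=(4060697/4000000 − 19/400·(0.971200))/(1+19/400) = 9251/10000 ≈ 0.925100
step 3 [3y] zero: DF = P = 9/10 ≈ 0.900000
step 4 [4y] zero: DF = P = 8617/10000 ≈ 0.861700
step 5 [5y] swap r/1=91/2238: DF=(1 − 91/2238·(0.971200+0.925100+0.900000+0.861700))/(1+91/2238) = 409/500 ≈ 0.818000
step 6 [6y] swap r/1=1059/26321: DF=(1 − 1059/26321·(0.971200+0.925100+0.900000+0.861700+0.818000))/(1+1059/26321) = 3941/5000 ≈ 0.788200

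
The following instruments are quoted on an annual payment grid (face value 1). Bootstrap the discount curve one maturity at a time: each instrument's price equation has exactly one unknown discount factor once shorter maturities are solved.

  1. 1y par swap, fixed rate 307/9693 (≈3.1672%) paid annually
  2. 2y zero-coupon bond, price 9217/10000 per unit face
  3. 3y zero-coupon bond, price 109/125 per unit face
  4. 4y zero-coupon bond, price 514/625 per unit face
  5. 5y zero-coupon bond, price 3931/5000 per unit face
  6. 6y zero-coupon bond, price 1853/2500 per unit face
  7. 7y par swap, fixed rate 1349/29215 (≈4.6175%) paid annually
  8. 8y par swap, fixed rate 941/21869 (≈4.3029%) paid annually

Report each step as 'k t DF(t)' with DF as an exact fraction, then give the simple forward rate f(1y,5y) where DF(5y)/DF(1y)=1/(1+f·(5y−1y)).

step 1 [1y] swap r/1=307/9693: DF=(1 − 307/9693·(0))/(1+307/9693) = 9693/10000 ≈ 0.969300
step 2 [2y] zero: DF = P = 9217/10000 ≈ 0.921700
step 3 [3y] zero: DF = P = 109/125 ≈ 0.872000
step 4 [4y] zero: DF = P = 514/625 ≈ 0.822400
step 5 [5y] zero: DF = P = 3931/5000 ≈ 0.786200
step 6 [6y] zero: DF = P = 1853/2500 ≈ 0.741200
step 7 [7y] swap r/1=1349/29215: DF=(1 − 1349/29215·(0.969300+0.921700+0.872000+0.822400+0.786200+0.741200))/(1+1349/29215) = 3651/5000 ≈ 0.730200
step 8 [8y] swap r/1=941/21869: DF=(1 − 941/21869·(0.969300+0.921700+0.872000+0.822400+0.786200+0.741200+0.730200))/(1+941/21869) = 7177/10000 ≈ 0.717700

1 1 9693/10000
2 2 9217/10000
3 3 109/125
4 4 514/625
5 5 3931/5000
6 6 1853/2500
7 7 3651/5000
8 8 7177/10000
f(1y,5y) = ((9693/10000)/(3931/5000) − 1)/(4) = 1831/31448 ≈ 5.8223%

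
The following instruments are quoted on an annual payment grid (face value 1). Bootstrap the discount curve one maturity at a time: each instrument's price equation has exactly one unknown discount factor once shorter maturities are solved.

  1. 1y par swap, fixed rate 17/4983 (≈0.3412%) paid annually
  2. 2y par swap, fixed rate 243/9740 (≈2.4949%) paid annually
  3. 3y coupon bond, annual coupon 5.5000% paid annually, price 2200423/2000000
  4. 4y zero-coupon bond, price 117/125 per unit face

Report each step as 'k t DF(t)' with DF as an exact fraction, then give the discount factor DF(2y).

step 1 [1y] swap r/1=17/4983: DF=(1 − 17/4983·(0))/(1+17/4983) = 4983/5000 ≈ 0.996600
step 2 [2y] swap r/1=243/9740: DF=(1 − 243/9740·(0.996600))/(1+243/9740) = 4757/5000 ≈ 0.951400
step 3 [3y] bond c/1=11/200: DF=(2200423/2000000 − 11/200·(0.996600+0.951400))/(1+11/200) = 9413/10000 ≈ 0.941300
step 4 [4y] zero: DF = P = 117/125 ≈ 0.936000

1 1 4983/5000
2 2 4757/5000
3 3 9413/10000
4 4 117/125
DF(2y) = 4757/5000 ≈ 0.951400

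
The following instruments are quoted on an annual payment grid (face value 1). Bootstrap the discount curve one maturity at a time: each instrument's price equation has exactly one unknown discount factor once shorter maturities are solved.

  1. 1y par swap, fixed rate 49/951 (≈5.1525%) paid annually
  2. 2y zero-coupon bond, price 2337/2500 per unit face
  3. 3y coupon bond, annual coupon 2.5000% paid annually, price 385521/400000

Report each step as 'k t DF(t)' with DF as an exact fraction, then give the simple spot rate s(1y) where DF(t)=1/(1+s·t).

1 1 951/1000
2 2 2337/2500
3 3 8943/10000
s(1y) = (1/(951/1000) − 1)/(1) = 49/951 ≈ 5.1525%

step 1 [1y] swap r/1=49/951: DF=(1 − 49/951·(0))/(1+49/951) = 951/1000 ≈ 0.951000
step 2 [2y] zero: DF = P = 2337/2500 ≈ 0.934800
step 3 [3y] bond c/1=1/40: DF=(385521/400000 − 1/40·(0.951000+0.934800))/(1+1/40) = 8943/10000 ≈ 0.894300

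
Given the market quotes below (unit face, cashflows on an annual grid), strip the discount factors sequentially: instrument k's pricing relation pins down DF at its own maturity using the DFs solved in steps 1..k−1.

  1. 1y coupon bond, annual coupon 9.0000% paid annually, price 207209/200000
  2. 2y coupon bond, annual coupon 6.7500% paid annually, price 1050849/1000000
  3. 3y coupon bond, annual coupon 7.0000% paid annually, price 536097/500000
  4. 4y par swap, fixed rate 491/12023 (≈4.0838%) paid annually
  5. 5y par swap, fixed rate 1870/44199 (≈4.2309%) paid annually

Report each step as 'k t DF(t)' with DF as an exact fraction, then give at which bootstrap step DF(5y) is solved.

step 1 [1y] bond c/1=9/100: DF=(207209/200000 − 9/100·(0))/(1+9/100) = 1901/2000 ≈ 0.950500
step 2 [2y] bond c/1=27/400: DF=(1050849/1000000 − 27/400·(0.950500))/(1+27/400) = 9243/10000 ≈ 0.924300
step 3 [3y] bond c/1=7/100: DF=(536097/500000 − 7/100·(0.950500+0.924300))/(1+7/100) = 4397/5000 ≈ 0.879400
step 4 [4y] swap r/1=491/12023: DF=(1 − 491/12023·(0.950500+0.924300+0.879400))/(1+491/12023) = 8527/10000 ≈ 0.852700
step 5 [5y] swap r/1=1870/44199: DF=(1 − 1870/44199·(0.950500+0.924300+0.879400+0.852700))/(1+1870/44199) = 813/1000 ≈ 0.813000

1 1 1901/2000
2 2 9243/10000
3 3 4397/5000
4 4 8527/10000
5 5 813/1000
DF(5y) is solved at step 5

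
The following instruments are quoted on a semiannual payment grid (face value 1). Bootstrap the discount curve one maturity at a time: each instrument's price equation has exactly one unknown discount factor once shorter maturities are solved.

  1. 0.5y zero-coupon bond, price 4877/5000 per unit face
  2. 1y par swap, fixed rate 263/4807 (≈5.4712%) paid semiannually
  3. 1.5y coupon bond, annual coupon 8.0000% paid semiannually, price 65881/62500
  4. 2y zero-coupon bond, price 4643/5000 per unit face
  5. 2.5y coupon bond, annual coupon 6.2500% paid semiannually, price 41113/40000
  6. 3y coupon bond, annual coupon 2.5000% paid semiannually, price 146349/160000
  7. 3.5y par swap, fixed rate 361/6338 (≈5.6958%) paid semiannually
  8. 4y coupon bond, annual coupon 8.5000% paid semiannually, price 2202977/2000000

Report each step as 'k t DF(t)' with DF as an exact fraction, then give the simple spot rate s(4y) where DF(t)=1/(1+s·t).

step 1 [0.5y] zero: DF = P = 4877/5000 ≈ 0.975400
step 2 [1y] swap r/2=263/9614: DF=(1 − 263/9614·(0.975400))/(1+263/9614) = 4737/5000 ≈ 0.947400
step 3 [1.5y] bond c/2=1/25: DF=(65881/62500 − 1/25·(0.975400+0.947400))/(1+1/25) = 2349/2500 ≈ 0.939600
step 4 [2y] zero: DF = P = 4643/5000 ≈ 0.928600
step 5 [2.5y] bond c/2=1/32: DF=(41113/40000 − 1/32·(0.975400+0.947400+0.939600+0.928600))/(1+1/32) = 4409/5000 ≈ 0.881800
step 6 [3y] bond c/2=1/80: DF=(146349/160000 − 1/80·(0.975400+0.947400+0.939600+0.928600+0.881800))/(1+1/80) = 8457/10000 ≈ 0.845700
step 7 [3.5y] swap r/2=361/12676: DF=(1 − 361/12676·(0.975400+0.947400+0.939600+0.928600+0.881800+0.845700))/(1+361/12676) = 1639/2000 ≈ 0.819500
step 8 [4y] bond c/2=17/400: DF=(2202977/2000000 − 17/400·(0.975400+0.947400+0.939600+0.928600+0.881800+0.845700+0.819500))/(1+17/400) = 3991/5000 ≈ 0.798200

1 1/2 4877/5000
2 1 4737/5000
3 3/2 2349/2500
4 2 4643/5000
5 5/2 4409/5000
6 3 8457/10000
7 7/2 1639/2000
8 4 3991/5000
s(4y) = (1/(3991/5000) − 1)/(4) = 1009/15964 ≈ 6.3205%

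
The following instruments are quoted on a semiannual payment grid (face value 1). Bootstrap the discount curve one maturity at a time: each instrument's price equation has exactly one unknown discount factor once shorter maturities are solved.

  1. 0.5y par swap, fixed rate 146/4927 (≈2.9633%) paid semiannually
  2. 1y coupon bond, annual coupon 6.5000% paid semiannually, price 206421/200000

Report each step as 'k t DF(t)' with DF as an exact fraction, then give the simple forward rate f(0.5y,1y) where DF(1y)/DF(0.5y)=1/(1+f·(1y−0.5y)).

1 1/2 4927/5000
2 1 4843/5000
f(0.5y,1y) = ((4927/5000)/(4843/5000) − 1)/(1/2) = 168/4843 ≈ 3.4689%

step 1 [0.5y] swap r/2=73/4927: DF=(1 − 73/4927·(0))/(1+73/4927) = 4927/5000 ≈ 0.985400
step 2 [1y] bond c/2=13/400: DF=(206421/200000 − 13/400·(0.985400))/(1+13/400) = 4843/5000 ≈ 0.968600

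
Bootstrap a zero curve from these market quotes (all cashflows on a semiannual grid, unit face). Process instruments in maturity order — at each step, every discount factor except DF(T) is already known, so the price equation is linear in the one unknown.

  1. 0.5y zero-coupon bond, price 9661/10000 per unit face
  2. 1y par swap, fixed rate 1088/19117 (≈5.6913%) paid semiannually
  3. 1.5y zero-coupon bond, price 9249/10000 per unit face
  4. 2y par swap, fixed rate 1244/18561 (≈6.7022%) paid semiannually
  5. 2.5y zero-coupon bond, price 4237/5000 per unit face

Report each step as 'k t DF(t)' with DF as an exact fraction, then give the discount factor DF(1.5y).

1 1/2 9661/10000
2 1 591/625
3 3/2 9249/10000
4 2 2189/2500
5 5/2 4237/5000
DF(1.5y) = 9249/10000 ≈ 0.924900

step 1 [0.5y] zero: DF = P = 9661/10000 ≈ 0.966100
step 2 [1y] swap r/2=544/19117: DF=(1 − 544/19117·(0.966100))/(1+544/19117) = 591/625 ≈ 0.945600
step 3 [1.5y] zero: DF = P = 9249/10000 ≈ 0.924900
step 4 [2y] swap r/2=622/18561: DF=(1 − 622/18561·(0.966100+0.945600+0.924900))/(1+622/18561) = 2189/2500 ≈ 0.875600
step 5 [2.5y] zero: DF = P = 4237/5000 ≈ 0.847400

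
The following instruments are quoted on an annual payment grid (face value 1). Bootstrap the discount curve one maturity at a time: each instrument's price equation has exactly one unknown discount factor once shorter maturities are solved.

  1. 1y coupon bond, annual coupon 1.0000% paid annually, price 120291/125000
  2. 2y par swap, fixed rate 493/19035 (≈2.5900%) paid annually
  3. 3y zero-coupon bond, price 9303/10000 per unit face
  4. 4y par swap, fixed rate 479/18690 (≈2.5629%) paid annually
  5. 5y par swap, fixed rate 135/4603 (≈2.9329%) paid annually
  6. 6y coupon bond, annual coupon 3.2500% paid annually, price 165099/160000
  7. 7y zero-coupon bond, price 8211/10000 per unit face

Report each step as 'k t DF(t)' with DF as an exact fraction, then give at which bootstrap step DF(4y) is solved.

step 1 [1y] bond c/1=1/100: DF=(120291/125000 − 1/100·(0))/(1+1/100) = 1191/1250 ≈ 0.952800
step 2 [2y] swap r/1=493/19035: DF=(1 − 493/19035·(0.952800))/(1+493/19035) = 9507/10000 ≈ 0.950700
step 3 [3y] zero: DF = P = 9303/10000 ≈ 0.930300
step 4 [4y] swap r/1=479/18690: DF=(1 − 479/18690·(0.952800+0.950700+0.930300))/(1+479/18690) = 4521/5000 ≈ 0.904200
step 5 [5y] swap r/1=135/4603: DF=(1 − 135/4603·(0.952800+0.950700+0.930300+0.904200))/(1+135/4603) = 173/200 ≈ 0.865000
step 6 [6y] bond c/1=13/400: DF=(165099/160000 − 13/400·(0.952800+0.950700+0.930300+0.904200+0.865000))/(1+13/400) = 1709/2000 ≈ 0.854500
step 7 [7y] zero: DF = P = 8211/10000 ≈ 0.821100

1 1 1191/1250
2 2 9507/10000
3 3 9303/10000
4 4 4521/5000
5 5 173/200
6 6 1709/2000
7 7 8211/10000
DF(4y) is solved at step 4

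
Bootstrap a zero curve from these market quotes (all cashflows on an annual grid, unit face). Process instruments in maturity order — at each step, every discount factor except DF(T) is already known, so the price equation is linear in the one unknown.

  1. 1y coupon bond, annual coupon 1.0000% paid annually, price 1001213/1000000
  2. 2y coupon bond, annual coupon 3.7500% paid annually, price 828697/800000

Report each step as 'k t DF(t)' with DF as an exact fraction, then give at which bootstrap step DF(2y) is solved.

1 1 9913/10000
2 2 4813/5000
DF(2y) is solved at step 2

step 1 [1y] bond c/1=1/100: DF=(1001213/1000000 − 1/100·(0))/(1+1/100) = 9913/10000 ≈ 0.991300
step 2 [2y] bond c/1=3/80: DF=(828697/800000 − 3/80·(0.991300))/(1+3/80) = 4813/5000 ≈ 0.962600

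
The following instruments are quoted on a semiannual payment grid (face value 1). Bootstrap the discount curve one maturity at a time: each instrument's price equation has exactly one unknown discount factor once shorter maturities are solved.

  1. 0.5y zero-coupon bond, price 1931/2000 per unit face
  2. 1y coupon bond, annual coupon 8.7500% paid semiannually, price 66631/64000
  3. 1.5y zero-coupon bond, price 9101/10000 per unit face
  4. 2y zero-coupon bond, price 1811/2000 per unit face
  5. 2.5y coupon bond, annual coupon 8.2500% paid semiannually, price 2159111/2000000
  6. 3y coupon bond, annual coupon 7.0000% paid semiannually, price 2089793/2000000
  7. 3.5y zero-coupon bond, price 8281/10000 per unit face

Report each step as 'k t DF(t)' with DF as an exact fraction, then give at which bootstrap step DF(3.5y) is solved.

1 1/2 1931/2000
2 1 957/1000
3 3/2 9101/10000
4 2 1811/2000
5 5/2 8887/10000
6 3 8531/10000
7 7/2 8281/10000
DF(3.5y) is solved at step 7

step 1 [0.5y] zero: DF = P = 1931/2000 ≈ 0.965500
step 2 [1y] bond c/2=7/160: DF=(66631/64000 − 7/160·(0.965500))/(1+7/160) = 957/1000 ≈ 0.957000
step 3 [1.5y] zero: DF = P = 9101/10000 ≈ 0.910100
step 4 [2y] zero: DF = P = 1811/2000 ≈ 0.905500
step 5 [2.5y] bond c/2=33/800: DF=(2159111/2000000 − 33/800·(0.965500+0.957000+0.910100+0.905500))/(1+33/800) = 8887/10000 ≈ 0.888700
step 6 [3y] bond c/2=7/200: DF=(2089793/2000000 − 7/200·(0.965500+0.957000+0.910100+0.905500+0.888700))/(1+7/200) = 8531/10000 ≈ 0.853100
step 7 [3.5y] zero: DF = P = 8281/10000 ≈ 0.828100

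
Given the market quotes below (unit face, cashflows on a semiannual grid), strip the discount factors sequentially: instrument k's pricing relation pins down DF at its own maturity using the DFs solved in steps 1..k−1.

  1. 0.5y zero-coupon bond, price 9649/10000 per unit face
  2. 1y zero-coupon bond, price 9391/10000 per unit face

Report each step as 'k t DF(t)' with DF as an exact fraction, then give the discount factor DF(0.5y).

1 1/2 9649/10000
2 1 9391/10000
DF(0.5y) = 9649/10000 ≈ 0.964900

step 1 [0.5y] zero: DF = P = 9649/10000 ≈ 0.964900
step 2 [1y] zero: DF = P = 9391/10000 ≈ 0.939100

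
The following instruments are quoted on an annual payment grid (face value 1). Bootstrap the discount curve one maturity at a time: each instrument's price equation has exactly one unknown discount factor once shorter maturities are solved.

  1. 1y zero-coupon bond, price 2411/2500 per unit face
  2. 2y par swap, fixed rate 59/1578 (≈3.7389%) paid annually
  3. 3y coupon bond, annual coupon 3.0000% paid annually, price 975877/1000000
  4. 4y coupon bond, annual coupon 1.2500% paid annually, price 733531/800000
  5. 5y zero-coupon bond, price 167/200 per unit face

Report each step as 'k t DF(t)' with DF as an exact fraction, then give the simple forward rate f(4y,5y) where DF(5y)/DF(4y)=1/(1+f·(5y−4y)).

step 1 [1y] zero: DF = P = 2411/2500 ≈ 0.964400
step 2 [2y] swap r/1=59/1578: DF=(1 − 59/1578·(0.964400))/(1+59/1578) = 2323/2500 ≈ 0.929200
step 3 [3y] bond c/1=3/100: DF=(975877/1000000 − 3/100·(0.964400+0.929200))/(1+3/100) = 8923/10000 ≈ 0.892300
step 4 [4y] bond c/1=1/80: DF=(733531/800000 − 1/80·(0.964400+0.929200+0.892300))/(1+1/80) = 1089/1250 ≈ 0.871200
step 5 [5y] zero: DF = P = 167/200 ≈ 0.835000

1 1 2411/2500
2 2 2323/2500
3 3 8923/10000
4 4 1089/1250
5 5 167/200
f(4y,5y) = ((1089/1250)/(167/200) − 1)/(1) = 181/4175 ≈ 4.3353%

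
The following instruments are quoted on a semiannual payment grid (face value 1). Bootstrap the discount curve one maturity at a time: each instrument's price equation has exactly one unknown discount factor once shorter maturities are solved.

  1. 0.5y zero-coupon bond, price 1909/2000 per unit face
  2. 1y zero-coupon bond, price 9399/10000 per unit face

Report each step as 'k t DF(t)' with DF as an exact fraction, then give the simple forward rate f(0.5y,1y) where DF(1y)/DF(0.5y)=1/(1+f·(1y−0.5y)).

step 1 [0.5y] zero: DF = P = 1909/2000 ≈ 0.954500
step 2 [1y] zero: DF = P = 9399/10000 ≈ 0.939900

1 1/2 1909/2000
2 1 9399/10000
f(0.5y,1y) = ((1909/2000)/(9399/10000) − 1)/(1/2) = 292/9399 ≈ 3.1067%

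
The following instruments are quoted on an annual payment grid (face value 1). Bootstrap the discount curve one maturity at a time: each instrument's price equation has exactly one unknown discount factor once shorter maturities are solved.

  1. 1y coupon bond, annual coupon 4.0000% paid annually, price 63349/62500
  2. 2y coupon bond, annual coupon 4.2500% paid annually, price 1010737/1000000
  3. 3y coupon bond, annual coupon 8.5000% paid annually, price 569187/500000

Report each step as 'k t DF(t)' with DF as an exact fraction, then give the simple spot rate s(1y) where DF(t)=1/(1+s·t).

1 1 4873/5000
2 2 4649/5000
3 3 9/10
s(1y) = (1/(4873/5000) − 1)/(1) = 127/4873 ≈ 2.6062%

step 1 [1y] bond c/1=1/25: DF=(63349/62500 − 1/25·(0))/(1+1/25) = 4873/5000 ≈ 0.974600
step 2 [2y] bond c/1=17/400: DF=(1010737/1000000 − 17/400·(0.974600))/(1+17/400) = 4649/5000 ≈ 0.929800
step 3 [3y] bond c/1=17/200: DF=(569187/500000 − 17/200·(0.974600+0.929800))/(1+17/200) = 9/10 ≈ 0.900000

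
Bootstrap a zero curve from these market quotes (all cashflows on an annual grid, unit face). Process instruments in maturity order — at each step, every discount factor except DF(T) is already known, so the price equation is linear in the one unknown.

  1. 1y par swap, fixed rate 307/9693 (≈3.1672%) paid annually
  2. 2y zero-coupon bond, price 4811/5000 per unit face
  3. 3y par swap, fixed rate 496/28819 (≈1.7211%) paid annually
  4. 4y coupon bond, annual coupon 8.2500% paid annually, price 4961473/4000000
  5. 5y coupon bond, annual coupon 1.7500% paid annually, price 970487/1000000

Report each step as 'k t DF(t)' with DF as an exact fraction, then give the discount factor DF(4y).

step 1 [1y] swap r/1=307/9693: DF=(1 − 307/9693·(0))/(1+307/9693) = 9693/10000 ≈ 0.969300
step 2 [2y] zero: DF = P = 4811/5000 ≈ 0.962200
step 3 [3y] swap r/1=496/28819: DF=(1 − 496/28819·(0.969300+0.962200))/(1+496/28819) = 594/625 ≈ 0.950400
step 4 [4y] bond c/1=33/400: DF=(4961473/4000000 − 33/400·(0.969300+0.962200+0.950400))/(1+33/400) = 4631/5000 ≈ 0.926200
step 5 [5y] bond c/1=7/400: DF=(970487/1000000 − 7/400·(0.969300+0.962200+0.950400+0.926200))/(1+7/400) = 8883/10000 ≈ 0.888300

1 1 9693/10000
2 2 4811/5000
3 3 594/625
4 4 4631/5000
5 5 8883/10000
DF(4y) = 4631/5000 ≈ 0.926200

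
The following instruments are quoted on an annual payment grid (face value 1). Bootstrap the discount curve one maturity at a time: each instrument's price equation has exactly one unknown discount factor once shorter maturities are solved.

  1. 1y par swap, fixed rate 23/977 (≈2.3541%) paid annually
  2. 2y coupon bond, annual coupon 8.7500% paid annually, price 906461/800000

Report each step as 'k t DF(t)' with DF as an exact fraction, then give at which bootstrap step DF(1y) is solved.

step 1 [1y] swap r/1=23/977: DF=(1 − 23/977·(0))/(1+23/977) = 977/1000 ≈ 0.977000
step 2 [2y] bond c/1=7/80: DF=(906461/800000 − 7/80·(0.977000))/(1+7/80) = 9633/10000 ≈ 0.963300

1 1 977/1000
2 2 9633/10000
DF(1y) is solved at step 1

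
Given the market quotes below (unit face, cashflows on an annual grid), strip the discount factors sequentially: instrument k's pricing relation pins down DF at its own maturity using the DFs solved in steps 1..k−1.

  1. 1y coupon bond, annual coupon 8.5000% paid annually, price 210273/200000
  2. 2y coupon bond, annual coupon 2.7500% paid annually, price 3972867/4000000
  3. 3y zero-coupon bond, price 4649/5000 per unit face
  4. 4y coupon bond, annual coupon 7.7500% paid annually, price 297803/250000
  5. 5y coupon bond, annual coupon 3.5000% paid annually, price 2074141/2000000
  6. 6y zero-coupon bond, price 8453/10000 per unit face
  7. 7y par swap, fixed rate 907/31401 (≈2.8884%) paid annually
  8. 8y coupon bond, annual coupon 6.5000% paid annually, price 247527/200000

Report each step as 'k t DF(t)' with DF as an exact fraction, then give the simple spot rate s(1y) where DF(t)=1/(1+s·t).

step 1 [1y] bond c/1=17/200: DF=(210273/200000 − 17/200·(0))/(1+17/200) = 969/1000 ≈ 0.969000
step 2 [2y] bond c/1=11/400: DF=(3972867/4000000 − 11/400·(0.969000))/(1+11/400) = 9407/10000 ≈ 0.940700
step 3 [3y] zero: DF = P = 4649/5000 ≈ 0.929800
step 4 [4y] bond c/1=31/400: DF=(297803/250000 − 31/400·(0.969000+0.940700+0.929800))/(1+31/400) = 9013/10000 ≈ 0.901300
step 5 [5y] bond c/1=7/200: DF=(2074141/2000000 − 7/200·(0.969000+0.940700+0.929800+0.901300))/(1+7/200) = 1751/2000 ≈ 0.875500
step 6 [6y] zero: DF = P = 8453/10000 ≈ 0.845300
step 7 [7y] swap r/1=907/31401: DF=(1 − 907/31401·(0.969000+0.940700+0.929800+0.901300+0.875500+0.845300))/(1+907/31401) = 4093/5000 ≈ 0.818600
step 8 [8y] bond c/1=13/200: DF=(247527/200000 − 13/200·(0.969000+0.940700+0.929800+0.901300+0.875500+0.845300+0.818600))/(1+13/200) = 1947/2500 ≈ 0.778800

1 1 969/1000
2 2 9407/10000
3 3 4649/5000
4 4 9013/10000
5 5 1751/2000
6 6 8453/10000
7 7 4093/5000
8 8 1947/2500
s(1y) = (1/(969/1000) − 1)/(1) = 31/969 ≈ 3.1992%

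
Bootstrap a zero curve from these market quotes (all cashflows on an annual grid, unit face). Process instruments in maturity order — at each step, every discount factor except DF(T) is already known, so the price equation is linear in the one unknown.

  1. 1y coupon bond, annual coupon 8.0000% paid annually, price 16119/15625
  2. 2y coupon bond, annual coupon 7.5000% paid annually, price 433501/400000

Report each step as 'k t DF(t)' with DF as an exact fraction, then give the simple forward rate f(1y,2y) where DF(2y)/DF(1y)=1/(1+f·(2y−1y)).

1 1 597/625
2 2 1883/2000
f(1y,2y) = ((597/625)/(1883/2000) − 1)/(1) = 137/9415 ≈ 1.4551%

step 1 [1y] bond c/1=2/25: DF=(16119/15625 − 2/25·(0))/(1+2/25) = 597/625 ≈ 0.955200
step 2 [2y] bond c/1=3/40: DF=(433501/400000 − 3/40·(0.955200))/(1+3/40) = 1883/2000 ≈ 0.941500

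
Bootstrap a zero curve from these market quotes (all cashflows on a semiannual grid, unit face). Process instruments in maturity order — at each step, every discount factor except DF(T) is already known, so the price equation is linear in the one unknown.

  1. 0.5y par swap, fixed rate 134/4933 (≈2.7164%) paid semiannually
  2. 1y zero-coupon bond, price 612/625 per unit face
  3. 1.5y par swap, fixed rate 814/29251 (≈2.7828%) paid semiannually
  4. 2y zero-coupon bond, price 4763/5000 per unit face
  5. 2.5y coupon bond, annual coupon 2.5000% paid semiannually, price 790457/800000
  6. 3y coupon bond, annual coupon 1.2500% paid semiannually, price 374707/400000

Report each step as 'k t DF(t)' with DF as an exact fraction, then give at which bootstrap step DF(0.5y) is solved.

step 1 [0.5y] swap r/2=67/4933: DF=(1 − 67/4933·(0))/(1+67/4933) = 4933/5000 ≈ 0.986600
step 2 [1y] zero: DF = P = 612/625 ≈ 0.979200
step 3 [1.5y] swap r/2=407/29251: DF=(1 − 407/29251·(0.986600+0.979200))/(1+407/29251) = 9593/10000 ≈ 0.959300
step 4 [2y] zero: DF = P = 4763/5000 ≈ 0.952600
step 5 [2.5y] bond c/2=1/80: DF=(790457/800000 − 1/80·(0.986600+0.979200+0.959300+0.952600))/(1+1/80) = 116/125 ≈ 0.928000
step 6 [3y] bond c/2=1/160: DF=(374707/400000 − 1/160·(0.986600+0.979200+0.959300+0.952600+0.928000))/(1+1/160) = 9011/10000 ≈ 0.901100

1 1/2 4933/5000
2 1 612/625
3 3/2 9593/10000
4 2 4763/5000
5 5/2 116/125
6 3 9011/10000
DF(0.5y) is solved at step 1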